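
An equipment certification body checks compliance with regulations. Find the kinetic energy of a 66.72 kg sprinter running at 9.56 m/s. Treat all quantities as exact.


KE = 0.5 * m * v^2
KE = 0.5 * 66.72 * 9.56^2
KE = 0.5 * 66.72 * 91.3936 = 3048.8905 J

3048.8905 J


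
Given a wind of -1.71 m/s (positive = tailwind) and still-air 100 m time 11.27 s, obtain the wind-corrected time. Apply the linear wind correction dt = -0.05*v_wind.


dt = -0.05 * v_wind = -0.05 * -1.71 = 0.0855 s
t_corrected = t_still + dt = 11.27 + (0.0855)
t_corrected = 11.3555 s

11.3555 s


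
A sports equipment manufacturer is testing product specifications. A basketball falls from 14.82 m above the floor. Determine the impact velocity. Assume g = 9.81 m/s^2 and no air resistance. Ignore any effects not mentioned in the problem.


v = sqrt(2 * g * h)
v = sqrt(2 * 9.81 * 14.82)
v = sqrt(290.7684) = 17.0519 m/s

17.0519 m/s


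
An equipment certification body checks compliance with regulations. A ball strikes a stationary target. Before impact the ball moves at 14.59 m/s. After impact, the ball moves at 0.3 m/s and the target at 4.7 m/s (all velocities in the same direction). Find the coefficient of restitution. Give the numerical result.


e = (v2_after - v1_after) / (v1_before - v2_before)
Numerator = 4.7 - 0.3 = 4.4
Denominator = 14.59 - 0 = 14.59
e = 4.4 / 14.59 = 0.3016

0.3016


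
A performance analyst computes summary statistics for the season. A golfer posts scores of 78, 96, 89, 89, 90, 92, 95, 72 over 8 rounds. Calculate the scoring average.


Average = sum / n
Sum = 701
Average = 701 / 8 = 87.625

87.625


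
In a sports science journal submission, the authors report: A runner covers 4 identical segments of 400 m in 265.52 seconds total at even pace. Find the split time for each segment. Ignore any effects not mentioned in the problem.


Split time = total_time / n_laps = 265.52 / 4
Split time = 66.38 s per lap

66.38 s


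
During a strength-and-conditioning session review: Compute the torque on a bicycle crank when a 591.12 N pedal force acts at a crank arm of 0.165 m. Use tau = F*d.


tau = F * d
tau = 591.12 * 0.165
tau = 97.5348 N*m

97.5348 N*m


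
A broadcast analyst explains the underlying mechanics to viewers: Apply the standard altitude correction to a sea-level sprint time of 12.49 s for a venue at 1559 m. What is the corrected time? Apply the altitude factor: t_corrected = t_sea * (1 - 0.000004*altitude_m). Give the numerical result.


Correction factor = 1 - 0.000004 * 1559 = 0.993764
t_corrected = t_sea * factor = 12.49 * 0.993764
t_corrected = 12.4121 s

12.4121 s


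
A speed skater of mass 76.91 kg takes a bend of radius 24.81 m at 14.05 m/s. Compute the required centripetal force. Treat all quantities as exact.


Fc = m * v^2 / r
v^2 = 14.05^2 = 197.4025
Fc = 76.91 * 197.4025 / 24.81
Fc = 15182.2263 / 24.81 = 611.9398 N

611.9398 N


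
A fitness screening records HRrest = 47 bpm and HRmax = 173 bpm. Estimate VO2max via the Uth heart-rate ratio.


VO2max = 15.3 * HRmax / HRrest
VO2max = 15.3 * 173 / 47
VO2max = 2646.9 / 47 = 56.317 mL/kg/min

56.317 mL/kg/min


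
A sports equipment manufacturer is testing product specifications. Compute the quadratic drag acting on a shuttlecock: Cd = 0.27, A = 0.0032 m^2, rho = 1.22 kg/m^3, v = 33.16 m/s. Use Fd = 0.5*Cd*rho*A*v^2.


Fd = 0.5 * Cd * rho * A * v^2
Fd = 0.5 * 0.27 * 1.22 * 0.0032 * 33.16^2
v^2 = 1099.5856
Fd = 0.5 * 0.27 * 1.22 * 0.0032 * 1099.5856 = 0.5795 N

0.5795 N


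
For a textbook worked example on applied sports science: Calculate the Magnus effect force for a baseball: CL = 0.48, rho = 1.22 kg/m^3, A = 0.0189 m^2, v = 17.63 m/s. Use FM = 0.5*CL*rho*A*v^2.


FM = 0.5 * CL * rho * A * v^2
FM = 0.5 * 0.48 * 1.22 * 0.0189 * 17.63^2
v^2 = 310.8169
FM = 0.5 * 0.48 * 1.22 * 0.0189 * 310.8169 = 1.72 N

1.72 N


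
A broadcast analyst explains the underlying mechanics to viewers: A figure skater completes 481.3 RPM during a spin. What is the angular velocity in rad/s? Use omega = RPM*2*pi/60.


omega = RPM * 2 * pi / 60
omega = 481.3 * 2 * 3.14159 / 60
omega = 3024.0971 / 60 = 50.4016 rad/s

50.4016 rad/s


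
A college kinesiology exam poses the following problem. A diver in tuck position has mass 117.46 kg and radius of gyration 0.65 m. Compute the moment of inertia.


I = m * k^2
I = 117.46 * 0.65^2
I = 117.46 * 0.4225 = 49.6269 kg*m^2

49.6269 kg*m^2


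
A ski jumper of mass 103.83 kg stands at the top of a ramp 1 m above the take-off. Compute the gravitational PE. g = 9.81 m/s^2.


PE = m * g * h
PE = 103.83 * 9.81 * 1
PE = 1018.5723 * 1 = 1018.5723 J

1018.5723 J


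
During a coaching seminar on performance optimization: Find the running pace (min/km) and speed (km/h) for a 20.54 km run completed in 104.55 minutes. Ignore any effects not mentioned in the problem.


Pace = time / distance = 104.55 min / 20.54 km = 5.0901 min/km
Speed = distance / time_in_hours = 20.54 / 1.7425 hr
Speed = 11.7877 km/h

5.0901 min/km, 11.7877 km/h


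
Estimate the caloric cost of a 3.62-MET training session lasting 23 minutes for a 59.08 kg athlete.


kcal = MET * mass * time_hr
Convert time: 23 min = 0.3833 hr
kcal = 3.62 * 59.08 * 0.3833
kcal = 81.9833 kcal

81.9833 kcal


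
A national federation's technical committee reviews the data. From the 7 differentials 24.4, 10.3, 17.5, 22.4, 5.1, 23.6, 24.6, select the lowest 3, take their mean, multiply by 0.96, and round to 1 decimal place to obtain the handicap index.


All differentials: 24.4, 10.3, 17.5, 22.4, 5.1, 23.6, 24.6
Sorted: 5.1, 10.3, 17.5, 22.4, 23.6, 24.4, 24.6
Best 3: 5.1, 10.3, 17.5
Average of best = 32.9 / 3 = 10.9667
Raw index = 10.9667 * 0.96 = 10.528
Handicap index = round(10.528, 1) = 10.5

10.5


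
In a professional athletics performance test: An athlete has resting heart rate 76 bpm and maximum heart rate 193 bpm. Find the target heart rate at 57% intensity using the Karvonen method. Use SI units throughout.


Target = HRrest + pct*(HRmax - HRrest)
Heart rate reserve = HRmax - HRrest = 193 - 76 = 117 bpm
Fraction = 57% = 0.57
Target = 76 + 0.57 * 117
Target = 76 + 66.69 = 142.69 bpm

142.69 bpm


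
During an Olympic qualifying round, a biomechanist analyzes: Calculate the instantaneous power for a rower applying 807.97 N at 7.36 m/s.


P = F * v
P = 807.97 * 7.36
P = 5946.6592 W

5946.6592 W


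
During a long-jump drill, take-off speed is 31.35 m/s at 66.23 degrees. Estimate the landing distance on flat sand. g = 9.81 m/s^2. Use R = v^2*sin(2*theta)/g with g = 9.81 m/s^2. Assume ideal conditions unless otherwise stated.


R = v^2 * sin(2*theta) / g
Convert angle to radians: theta = 66.23 deg = 1.1559 rad
sin(2*theta) = sin(2.3119) = 0.7377
R = 31.35^2 * 0.7377 / 9.81
R = 982.8225 * 0.7377 / 9.81 = 73.9119 m

73.9119 m


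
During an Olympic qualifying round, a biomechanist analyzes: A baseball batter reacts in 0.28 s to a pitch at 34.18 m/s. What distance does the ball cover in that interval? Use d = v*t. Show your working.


d = v * t
d = 34.18 * 0.28
d = 9.5704 m

9.5704 m


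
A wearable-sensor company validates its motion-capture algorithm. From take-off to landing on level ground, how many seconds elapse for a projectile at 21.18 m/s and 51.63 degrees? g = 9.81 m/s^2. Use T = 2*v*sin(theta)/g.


T = 2*v*sin(theta)/g
sin(theta) = sin(51.63 deg) = 0.784
T = 2*21.18*0.784 / 9.81
T = 33.211 / 9.81 = 3.3854 s

3.3854 s


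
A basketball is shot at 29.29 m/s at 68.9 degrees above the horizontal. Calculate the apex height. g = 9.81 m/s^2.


H = (v*sin(theta))^2 / (2*g)
vy = v*sin(theta) = 29.29 * sin(68.9 deg) = 27.3262 m/s
H = vy^2 / (2*g) = 746.7217 / (2*9.81)
H = 746.7217 / 19.62 = 38.0592 m

38.0592 m


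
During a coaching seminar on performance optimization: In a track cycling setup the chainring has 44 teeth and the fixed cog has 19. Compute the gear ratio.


GR = front_teeth / rear_teeth
GR = 44 / 19
GR = 2.3158

2.3158


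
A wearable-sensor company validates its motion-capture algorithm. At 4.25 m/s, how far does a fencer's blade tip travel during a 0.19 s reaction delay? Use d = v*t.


d = v * t
d = 4.25 * 0.19
d = 0.8075 m

0.8075 m


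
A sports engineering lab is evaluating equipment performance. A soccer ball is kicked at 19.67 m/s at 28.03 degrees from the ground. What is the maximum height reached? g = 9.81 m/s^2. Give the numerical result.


H = (v*sin(theta))^2 / (2*g)
vy = v*sin(theta) = 19.67 * sin(28.03 deg) = 9.2436 m/s
H = vy^2 / (2*g) = 85.4441 / (2*9.81)
H = 85.4441 / 19.62 = 4.3549 m

4.3549 m


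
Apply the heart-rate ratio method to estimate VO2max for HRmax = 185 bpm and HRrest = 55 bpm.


VO2max = 15.3 * HRmax / HRrest
VO2max = 15.3 * 185 / 55
VO2max = 2830.5 / 55 = 51.4636 mL/kg/min

51.4636 mL/kg/min


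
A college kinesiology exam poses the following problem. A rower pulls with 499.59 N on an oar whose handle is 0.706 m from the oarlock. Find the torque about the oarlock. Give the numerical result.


tau = F * d
tau = 499.59 * 0.706
tau = 352.7105 N*m

352.7105 N*m


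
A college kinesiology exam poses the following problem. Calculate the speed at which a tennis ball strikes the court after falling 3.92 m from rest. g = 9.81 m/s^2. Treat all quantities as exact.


v = sqrt(2 * g * h)
v = sqrt(2 * 9.81 * 3.92)
v = sqrt(76.9104) = 8.7699 m/s

8.7699 m/s


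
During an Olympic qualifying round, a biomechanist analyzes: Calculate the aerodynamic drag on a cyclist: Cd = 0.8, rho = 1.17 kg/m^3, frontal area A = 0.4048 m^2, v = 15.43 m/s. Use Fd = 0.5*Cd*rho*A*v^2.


Fd = 0.5 * Cd * rho * A * v^2
Fd = 0.5 * 0.8 * 1.17 * 0.4048 * 15.43^2
v^2 = 238.0849
Fd = 0.5 * 0.8 * 1.17 * 0.4048 * 238.0849 = 45.1043 N

45.1043 N


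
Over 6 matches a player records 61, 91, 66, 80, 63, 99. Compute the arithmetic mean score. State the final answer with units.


Average = sum / n
Sum = 460
Average = 460 / 6 = 76.6667

76.6667


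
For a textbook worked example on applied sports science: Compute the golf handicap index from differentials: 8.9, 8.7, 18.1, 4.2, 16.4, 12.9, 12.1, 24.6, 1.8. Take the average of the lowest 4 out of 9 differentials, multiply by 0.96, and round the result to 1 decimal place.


All differentials: 8.9, 8.7, 18.1, 4.2, 16.4, 12.9, 12.1, 24.6, 1.8
Sorted: 1.8, 4.2, 8.7, 8.9, 12.1, 12.9, 16.4, 18.1, 24.6
Best 4: 1.8, 4.2, 8.7, 8.9
Average of best = 23.6 / 4 = 5.9
Raw index = 5.9 * 0.96 = 5.664
Handicap index = round(5.664, 1) = 5.7

5.7


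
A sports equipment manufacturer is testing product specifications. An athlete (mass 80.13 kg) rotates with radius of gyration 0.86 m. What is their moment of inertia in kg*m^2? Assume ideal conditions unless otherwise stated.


I = m * k^2
I = 80.13 * 0.86^2
I = 80.13 * 0.7396 = 59.2641 kg*m^2

59.2641 kg*m^2


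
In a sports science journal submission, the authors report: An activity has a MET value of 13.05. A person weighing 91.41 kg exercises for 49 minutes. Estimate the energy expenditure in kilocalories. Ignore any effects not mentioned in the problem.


kcal = MET * mass * time_hr
Convert time: 49 min = 0.8167 hr
kcal = 13.05 * 91.41 * 0.8167
kcal = 974.2021 kcal

974.2021 kcal


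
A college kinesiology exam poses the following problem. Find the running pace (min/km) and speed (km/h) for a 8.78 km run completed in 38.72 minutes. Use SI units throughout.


Pace = time / distance = 38.72 min / 8.78 km = 4.41 min/km
Speed = distance / time_in_hours = 8.78 / 0.6453 hr
Speed = 13.6054 km/h

4.41 min/km, 13.6054 km/h


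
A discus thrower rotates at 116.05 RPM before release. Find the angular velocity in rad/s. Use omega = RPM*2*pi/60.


omega = RPM * 2 * pi / 60
omega = 116.05 * 2 * 3.14159 / 60
omega = 729.1637 / 60 = 12.1527 rad/s

12.1527 rad/s


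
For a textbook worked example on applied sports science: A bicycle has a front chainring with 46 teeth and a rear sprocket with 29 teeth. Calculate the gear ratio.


GR = front_teeth / rear_teeth
GR = 46 / 29
GR = 1.5862

1.5862


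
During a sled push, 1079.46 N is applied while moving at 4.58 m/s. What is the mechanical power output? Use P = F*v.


P = F * v
P = 1079.46 * 4.58
P = 4943.9268 W

4943.9268 W


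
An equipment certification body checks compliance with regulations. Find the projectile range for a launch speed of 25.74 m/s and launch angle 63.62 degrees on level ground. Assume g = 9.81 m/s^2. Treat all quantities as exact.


R = v^2 * sin(2*theta) / g
Convert angle to radians: theta = 63.62 deg = 1.1104 rad
sin(2*theta) = sin(2.2208) = 0.7961
R = 25.74^2 * 0.7961 / 9.81
R = 662.5476 * 0.7961 / 9.81 = 53.7675 m

53.7675 m


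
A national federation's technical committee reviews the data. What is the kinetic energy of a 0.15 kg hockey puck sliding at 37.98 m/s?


KE = 0.5 * m * v^2
KE = 0.5 * 0.15 * 37.98^2
KE = 0.5 * 0.15 * 1442.4804 = 108.186 J

108.186 J


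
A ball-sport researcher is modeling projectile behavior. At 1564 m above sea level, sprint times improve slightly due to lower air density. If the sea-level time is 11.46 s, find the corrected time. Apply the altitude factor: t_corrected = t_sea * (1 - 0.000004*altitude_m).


Correction factor = 1 - 0.000004 * 1564 = 0.993744
t_corrected = t_sea * factor = 11.46 * 0.993744
t_corrected = 11.3883 s

11.3883 s


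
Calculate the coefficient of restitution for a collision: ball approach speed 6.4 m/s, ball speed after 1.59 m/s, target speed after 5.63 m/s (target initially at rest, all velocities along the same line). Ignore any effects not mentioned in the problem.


e = (v2_after - v1_after) / (v1_before - v2_before)
Numerator = 5.63 - 1.59 = 4.04
Denominator = 6.4 - 0 = 6.4
e = 4.04 / 6.4 = 0.6312

0.6312


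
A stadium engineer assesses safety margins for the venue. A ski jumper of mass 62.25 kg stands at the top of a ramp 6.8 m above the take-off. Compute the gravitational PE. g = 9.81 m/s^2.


PE = m * g * h
PE = 62.25 * 9.81 * 6.8
PE = 610.6725 * 6.8 = 4152.573 J

4152.573 J


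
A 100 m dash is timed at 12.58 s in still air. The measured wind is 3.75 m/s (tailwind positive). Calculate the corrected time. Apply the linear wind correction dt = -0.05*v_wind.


dt = -0.05 * v_wind = -0.05 * 3.75 = -0.1875 s
t_corrected = t_still + dt = 12.58 + (-0.1875)
t_corrected = 12.3925 s

12.3925 s


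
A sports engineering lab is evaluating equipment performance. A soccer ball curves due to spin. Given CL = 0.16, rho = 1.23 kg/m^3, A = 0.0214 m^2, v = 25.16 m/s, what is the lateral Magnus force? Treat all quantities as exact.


FM = 0.5 * CL * rho * A * v^2
FM = 0.5 * 0.16 * 1.23 * 0.0214 * 25.16^2
v^2 = 633.0256
FM = 0.5 * 0.16 * 1.23 * 0.0214 * 633.0256 = 1.333 N

1.333 N


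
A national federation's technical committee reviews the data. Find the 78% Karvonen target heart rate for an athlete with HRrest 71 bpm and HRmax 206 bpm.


Target = HRrest + pct*(HRmax - HRrest)
Heart rate reserve = HRmax - HRrest = 206 - 71 = 135 bpm
Fraction = 78% = 0.78
Target = 71 + 0.78 * 135
Target = 71 + 105.3 = 176.3 bpm

176.3 bpm


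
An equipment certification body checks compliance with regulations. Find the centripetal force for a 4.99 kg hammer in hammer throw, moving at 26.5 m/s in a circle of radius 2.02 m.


Fc = m * v^2 / r
v^2 = 26.5^2 = 702.25
Fc = 4.99 * 702.25 / 2.02
Fc = 3504.2275 / 2.02 = 1734.7661 N

1734.7661 N


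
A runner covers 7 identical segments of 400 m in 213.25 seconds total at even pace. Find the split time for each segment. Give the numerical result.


Split time = total_time / n_laps = 213.25 / 7
Split time = 30.4643 s per lap

30.4643 s


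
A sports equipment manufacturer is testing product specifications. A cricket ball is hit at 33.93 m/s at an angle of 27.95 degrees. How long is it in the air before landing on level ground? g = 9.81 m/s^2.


T = 2*v*sin(theta)/g
sin(theta) = sin(27.95 deg) = 0.4687
T = 2*33.93*0.4687 / 9.81
T = 31.806 / 9.81 = 3.2422 s

3.2422 s


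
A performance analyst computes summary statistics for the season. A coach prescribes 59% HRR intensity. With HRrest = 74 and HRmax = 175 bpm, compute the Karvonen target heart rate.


Target = HRrest + pct*(HRmax - HRrest)
Heart rate reserve = HRmax - HRrest = 175 - 74 = 101 bpm
Fraction = 59% = 0.59
Target = 74 + 0.59 * 101
Target = 74 + 59.59 = 133.59 bpm

133.59 bpm


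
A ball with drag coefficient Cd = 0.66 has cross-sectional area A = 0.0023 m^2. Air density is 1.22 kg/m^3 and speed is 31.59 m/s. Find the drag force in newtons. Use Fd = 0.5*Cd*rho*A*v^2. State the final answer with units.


Fd = 0.5 * Cd * rho * A * v^2
Fd = 0.5 * 0.66 * 1.22 * 0.0023 * 31.59^2
v^2 = 997.9281
Fd = 0.5 * 0.66 * 1.22 * 0.0023 * 997.9281 = 0.9241 N

0.9241 N


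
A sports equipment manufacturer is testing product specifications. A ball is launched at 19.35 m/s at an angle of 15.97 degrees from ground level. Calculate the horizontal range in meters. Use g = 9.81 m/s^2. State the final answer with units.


R = v^2 * sin(2*theta) / g
Convert angle to radians: theta = 15.97 deg = 0.2787 rad
sin(2*theta) = sin(0.5575) = 0.529
R = 19.35^2 * 0.529 / 9.81
R = 374.4225 * 0.529 / 9.81 = 20.1918 m

20.1918 m


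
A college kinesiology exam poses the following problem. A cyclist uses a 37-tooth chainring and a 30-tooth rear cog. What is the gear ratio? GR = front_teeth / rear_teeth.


GR = front_teeth / rear_teeth
GR = 37 / 30
GR = 1.2333

1.2333


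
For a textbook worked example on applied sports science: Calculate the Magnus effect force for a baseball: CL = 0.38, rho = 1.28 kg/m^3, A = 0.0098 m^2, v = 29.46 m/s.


FM = 0.5 * CL * rho * A * v^2
FM = 0.5 * 0.38 * 1.28 * 0.0098 * 29.46^2
v^2 = 867.8916
FM = 0.5 * 0.38 * 1.28 * 0.0098 * 867.8916 = 2.0685 N

2.0685 N


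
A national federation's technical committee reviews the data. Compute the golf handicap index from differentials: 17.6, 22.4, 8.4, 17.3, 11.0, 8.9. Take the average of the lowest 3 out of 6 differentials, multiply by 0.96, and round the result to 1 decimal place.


All differentials: 17.6, 22.4, 8.4, 17.3, 11.0, 8.9
Sorted: 8.4, 8.9, 11.0, 17.3, 17.6, 22.4
Best 3: 8.4, 8.9, 11.0
Average of best = 28.3 / 3 = 9.4333
Raw index = 9.4333 * 0.96 = 9.056
Handicap index = round(9.056, 1) = 9.1

9.1


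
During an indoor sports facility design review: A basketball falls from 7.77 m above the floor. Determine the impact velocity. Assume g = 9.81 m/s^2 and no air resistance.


v = sqrt(2 * g * h)
v = sqrt(2 * 9.81 * 7.77)
v = sqrt(152.4474) = 12.347 m/s

12.347 m/s


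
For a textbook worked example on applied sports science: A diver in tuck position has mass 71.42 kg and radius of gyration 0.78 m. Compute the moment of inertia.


I = m * k^2
I = 71.42 * 0.78^2
I = 71.42 * 0.6084 = 43.4519 kg*m^2

43.4519 kg*m^2


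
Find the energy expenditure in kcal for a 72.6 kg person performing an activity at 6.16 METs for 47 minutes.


kcal = MET * mass * time_hr
Convert time: 47 min = 0.7833 hr
kcal = 6.16 * 72.6 * 0.7833
kcal = 350.3192 kcal

350.3192 kcal


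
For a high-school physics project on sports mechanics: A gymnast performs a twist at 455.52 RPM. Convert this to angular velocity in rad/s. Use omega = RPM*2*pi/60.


omega = RPM * 2 * pi / 60
omega = 455.52 * 2 * 3.14159 / 60
omega = 2862.1166 / 60 = 47.7019 rad/s

47.7019 rad/s


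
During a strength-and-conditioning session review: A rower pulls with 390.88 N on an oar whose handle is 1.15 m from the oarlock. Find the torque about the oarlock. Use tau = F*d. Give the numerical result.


tau = F * d
tau = 390.88 * 1.15
tau = 449.512 N*m

449.512 N*m


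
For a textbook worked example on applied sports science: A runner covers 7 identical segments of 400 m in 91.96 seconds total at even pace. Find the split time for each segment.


Split time = total_time / n_laps = 91.96 / 7
Split time = 13.1371 s per lap

13.1371 s


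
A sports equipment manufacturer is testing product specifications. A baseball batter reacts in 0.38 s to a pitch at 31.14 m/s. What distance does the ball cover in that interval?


d = v * t
d = 31.14 * 0.38
d = 11.8332 m

11.8332 m


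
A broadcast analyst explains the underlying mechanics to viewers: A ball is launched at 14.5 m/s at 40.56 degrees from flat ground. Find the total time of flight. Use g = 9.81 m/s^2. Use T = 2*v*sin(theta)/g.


T = 2*v*sin(theta)/g
sin(theta) = sin(40.56 deg) = 0.6502
T = 2*14.5*0.6502 / 9.81
T = 18.8571 / 9.81 = 1.9222 s

1.9222 s


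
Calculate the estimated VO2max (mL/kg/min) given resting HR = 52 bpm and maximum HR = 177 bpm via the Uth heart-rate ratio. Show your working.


VO2max = 15.3 * HRmax / HRrest
VO2max = 15.3 * 177 / 52
VO2max = 2708.1 / 52 = 52.0788 mL/kg/min

52.0788 mL/kg/min


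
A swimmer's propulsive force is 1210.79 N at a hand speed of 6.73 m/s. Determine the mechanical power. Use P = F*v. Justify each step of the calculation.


P = F * v
P = 1210.79 * 6.73
P = 8148.6167 W

8148.6167 W


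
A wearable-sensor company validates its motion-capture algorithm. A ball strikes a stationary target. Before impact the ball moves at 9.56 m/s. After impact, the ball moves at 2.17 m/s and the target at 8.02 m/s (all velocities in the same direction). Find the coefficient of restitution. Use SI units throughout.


e = (v2_after - v1_after) / (v1_before - v2_before)
Numerator = 8.02 - 2.17 = 5.85
Denominator = 9.56 - 0 = 9.56
e = 5.85 / 9.56 = 0.6119

0.6119


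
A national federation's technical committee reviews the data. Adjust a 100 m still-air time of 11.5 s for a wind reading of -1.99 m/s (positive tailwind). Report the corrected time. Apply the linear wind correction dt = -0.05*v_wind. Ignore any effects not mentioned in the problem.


dt = -0.05 * v_wind = -0.05 * -1.99 = 0.0995 s
t_corrected = t_still + dt = 11.5 + (0.0995)
t_corrected = 11.5995 s

11.5995 s


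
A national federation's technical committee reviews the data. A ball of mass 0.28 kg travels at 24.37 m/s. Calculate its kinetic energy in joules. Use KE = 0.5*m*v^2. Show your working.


KE = 0.5 * m * v^2
KE = 0.5 * 0.28 * 24.37^2
KE = 0.5 * 0.28 * 593.8969 = 83.1456 J

83.1456 J


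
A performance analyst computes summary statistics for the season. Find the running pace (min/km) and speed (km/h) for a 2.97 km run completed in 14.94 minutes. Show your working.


Pace = time / distance = 14.94 min / 2.97 km = 5.0303 min/km
Speed = distance / time_in_hours = 2.97 / 0.249 hr
Speed = 11.9277 km/h

5.0303 min/km, 11.9277 km/h


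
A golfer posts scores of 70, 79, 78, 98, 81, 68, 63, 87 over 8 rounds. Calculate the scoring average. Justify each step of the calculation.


Average = sum / n
Sum = 624
Average = 624 / 8 = 78

78


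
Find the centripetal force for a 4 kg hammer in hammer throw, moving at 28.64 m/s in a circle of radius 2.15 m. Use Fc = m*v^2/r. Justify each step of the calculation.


Fc = m * v^2 / r
v^2 = 28.64^2 = 820.2496
Fc = 4 * 820.2496 / 2.15
Fc = 3280.9984 / 2.15 = 1526.0458 N

1526.0458 N


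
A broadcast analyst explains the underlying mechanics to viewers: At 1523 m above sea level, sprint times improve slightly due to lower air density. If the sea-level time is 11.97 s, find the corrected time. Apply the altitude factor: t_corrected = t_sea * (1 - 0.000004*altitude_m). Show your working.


Correction factor = 1 - 0.000004 * 1523 = 0.993908
t_corrected = t_sea * factor = 11.97 * 0.993908
t_corrected = 11.8971 s

11.8971 s


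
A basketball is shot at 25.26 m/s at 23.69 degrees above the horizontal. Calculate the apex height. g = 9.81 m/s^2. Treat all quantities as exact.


H = (v*sin(theta))^2 / (2*g)
vy = v*sin(theta) = 25.26 * sin(23.69 deg) = 10.1492 m/s
H = vy^2 / (2*g) = 103.0055 / (2*9.81)
H = 103.0055 / 19.62 = 5.25 m

5.25 m


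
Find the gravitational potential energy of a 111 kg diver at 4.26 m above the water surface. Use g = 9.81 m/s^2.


PE = m * g * h
PE = 111 * 9.81 * 4.26
PE = 1088.91 * 4.26 = 4638.7566 J

4638.7566 J


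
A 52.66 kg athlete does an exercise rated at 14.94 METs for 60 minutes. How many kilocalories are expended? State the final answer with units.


kcal = MET * mass * time_hr
Convert time: 60 min = 1 hr
kcal = 14.94 * 52.66 * 1
kcal = 786.7404 kcal

786.7404 kcal


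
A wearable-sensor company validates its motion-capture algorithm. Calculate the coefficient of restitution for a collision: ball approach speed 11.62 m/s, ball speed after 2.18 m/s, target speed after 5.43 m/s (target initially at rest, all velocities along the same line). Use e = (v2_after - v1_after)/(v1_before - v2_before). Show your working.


e = (v2_after - v1_after) / (v1_before - v2_before)
Numerator = 5.43 - 2.18 = 3.25
Denominator = 11.62 - 0 = 11.62
e = 3.25 / 11.62 = 0.2797

0.2797


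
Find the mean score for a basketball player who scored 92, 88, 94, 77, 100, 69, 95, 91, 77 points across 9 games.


Average = sum / n
Sum = 783
Average = 783 / 9 = 87

87


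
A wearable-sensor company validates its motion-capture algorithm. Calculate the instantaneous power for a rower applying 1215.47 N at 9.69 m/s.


P = F * v
P = 1215.47 * 9.69
P = 11777.9043 W

11777.9043 W


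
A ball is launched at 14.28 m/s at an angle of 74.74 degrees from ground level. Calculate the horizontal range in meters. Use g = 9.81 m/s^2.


R = v^2 * sin(2*theta) / g
Convert angle to radians: theta = 74.74 deg = 1.3045 rad
sin(2*theta) = sin(2.6089) = 0.5078
R = 14.28^2 * 0.5078 / 9.81
R = 203.9184 * 0.5078 / 9.81 = 10.5563 m

10.5563 m


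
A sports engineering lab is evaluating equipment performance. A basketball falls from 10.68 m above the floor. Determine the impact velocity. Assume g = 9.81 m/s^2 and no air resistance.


v = sqrt(2 * g * h)
v = sqrt(2 * 9.81 * 10.68)
v = sqrt(209.5416) = 14.4756 m/s

14.4756 m/s


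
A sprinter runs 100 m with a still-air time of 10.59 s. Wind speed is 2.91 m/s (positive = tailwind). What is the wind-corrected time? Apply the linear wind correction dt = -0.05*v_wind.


dt = -0.05 * v_wind = -0.05 * 2.91 = -0.1455 s
t_corrected = t_still + dt = 10.59 + (-0.1455)
t_corrected = 10.4445 s

10.4445 s


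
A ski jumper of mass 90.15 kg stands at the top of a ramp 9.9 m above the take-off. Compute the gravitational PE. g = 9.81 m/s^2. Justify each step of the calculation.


PE = m * g * h
PE = 90.15 * 9.81 * 9.9
PE = 884.3715 * 9.9 = 8755.2779 J

8755.2779 J


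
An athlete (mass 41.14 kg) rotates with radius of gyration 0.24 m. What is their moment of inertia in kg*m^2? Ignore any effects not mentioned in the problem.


I = m * k^2
I = 41.14 * 0.24^2
I = 41.14 * 0.0576 = 2.3697 kg*m^2

2.3697 kg*m^2


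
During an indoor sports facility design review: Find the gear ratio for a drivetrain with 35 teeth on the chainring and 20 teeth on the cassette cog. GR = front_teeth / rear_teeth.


GR = front_teeth / rear_teeth
GR = 35 / 20
GR = 1.75

1.75


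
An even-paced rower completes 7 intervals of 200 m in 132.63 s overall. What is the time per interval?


Split time = total_time / n_laps = 132.63 / 7
Split time = 18.9471 s per lap

18.9471 s


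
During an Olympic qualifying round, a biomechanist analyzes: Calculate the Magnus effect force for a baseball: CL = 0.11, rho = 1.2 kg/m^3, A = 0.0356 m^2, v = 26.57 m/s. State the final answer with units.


FM = 0.5 * CL * rho * A * v^2
FM = 0.5 * 0.11 * 1.2 * 0.0356 * 26.57^2
v^2 = 705.9649
FM = 0.5 * 0.11 * 1.2 * 0.0356 * 705.9649 = 1.6587 N

1.6587 N


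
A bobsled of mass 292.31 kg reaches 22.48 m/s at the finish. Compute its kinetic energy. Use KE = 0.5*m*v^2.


KE = 0.5 * m * v^2
KE = 0.5 * 292.31 * 22.48^2
KE = 0.5 * 292.31 * 505.3504 = 73859.4877 J

73859.4877 J


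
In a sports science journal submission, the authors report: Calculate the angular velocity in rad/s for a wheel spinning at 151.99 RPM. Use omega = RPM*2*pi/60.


omega = RPM * 2 * pi / 60
omega = 151.99 * 2 * 3.14159 / 60
omega = 954.9813 / 60 = 15.9164 rad/s

15.9164 rad/s


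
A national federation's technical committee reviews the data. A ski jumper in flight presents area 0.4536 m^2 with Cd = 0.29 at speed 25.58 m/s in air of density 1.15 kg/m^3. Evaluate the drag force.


Fd = 0.5 * Cd * rho * A * v^2
Fd = 0.5 * 0.29 * 1.15 * 0.4536 * 25.58^2
v^2 = 654.3364
Fd = 0.5 * 0.29 * 1.15 * 0.4536 * 654.3364 = 49.4926 N

49.4926 N


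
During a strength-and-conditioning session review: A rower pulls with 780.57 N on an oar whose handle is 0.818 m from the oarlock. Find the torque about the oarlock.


tau = F * d
tau = 780.57 * 0.818
tau = 638.5063 N*m

638.5063 N*m


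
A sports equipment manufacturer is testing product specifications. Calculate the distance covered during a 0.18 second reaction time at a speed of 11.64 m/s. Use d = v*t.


d = v * t
d = 11.64 * 0.18
d = 2.0952 m

2.0952 m


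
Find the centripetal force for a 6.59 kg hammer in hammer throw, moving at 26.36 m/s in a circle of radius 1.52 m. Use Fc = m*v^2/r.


Fc = m * v^2 / r
v^2 = 26.36^2 = 694.8496
Fc = 6.59 * 694.8496 / 1.52
Fc = 4579.0589 / 1.52 = 3012.5387 N

3012.5387 N


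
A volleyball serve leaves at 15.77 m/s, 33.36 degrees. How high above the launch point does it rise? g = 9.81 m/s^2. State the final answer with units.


H = (v*sin(theta))^2 / (2*g)
vy = v*sin(theta) = 15.77 * sin(33.36 deg) = 8.6719 m/s
H = vy^2 / (2*g) = 75.2016 / (2*9.81)
H = 75.2016 / 19.62 = 3.8329 m

3.8329 m


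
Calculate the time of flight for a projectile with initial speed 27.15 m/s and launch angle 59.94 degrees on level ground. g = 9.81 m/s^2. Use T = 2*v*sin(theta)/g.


T = 2*v*sin(theta)/g
sin(theta) = sin(59.94 deg) = 0.8655
T = 2*27.15*0.8655 / 9.81
T = 46.9967 / 9.81 = 4.7907 s

4.7907 s


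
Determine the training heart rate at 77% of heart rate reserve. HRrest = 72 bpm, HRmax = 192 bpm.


Target = HRrest + pct*(HRmax - HRrest)
Heart rate reserve = HRmax - HRrest = 192 - 72 = 120 bpm
Fraction = 77% = 0.77
Target = 72 + 0.77 * 120
Target = 72 + 92.4 = 164.4 bpm

164.4 bpm


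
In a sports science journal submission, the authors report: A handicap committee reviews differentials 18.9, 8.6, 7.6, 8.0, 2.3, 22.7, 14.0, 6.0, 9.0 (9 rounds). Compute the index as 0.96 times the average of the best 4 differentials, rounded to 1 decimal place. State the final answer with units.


All differentials: 18.9, 8.6, 7.6, 8.0, 2.3, 22.7, 14.0, 6.0, 9.0
Sorted: 2.3, 6.0, 7.6, 8.0, 8.6, 9.0, 14.0, 18.9, 22.7
Best 4: 2.3, 6.0, 7.6, 8.0
Average of best = 23.9 / 4 = 5.975
Raw index = 5.975 * 0.96 = 5.736
Handicap index = round(5.736, 1) = 5.7

5.7


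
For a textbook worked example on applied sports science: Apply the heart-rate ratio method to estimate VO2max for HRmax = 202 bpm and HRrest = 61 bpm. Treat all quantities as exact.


VO2max = 15.3 * HRmax / HRrest
VO2max = 15.3 * 202 / 61
VO2max = 3090.6 / 61 = 50.6656 mL/kg/min

50.6656 mL/kg/min


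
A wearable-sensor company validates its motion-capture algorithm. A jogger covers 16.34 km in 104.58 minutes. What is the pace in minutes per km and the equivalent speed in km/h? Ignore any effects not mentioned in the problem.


Pace = time / distance = 104.58 min / 16.34 km = 6.4002 min/km
Speed = distance / time_in_hours = 16.34 / 1.743 hr
Speed = 9.3746 km/h

6.4002 min/km, 9.3746 km/h


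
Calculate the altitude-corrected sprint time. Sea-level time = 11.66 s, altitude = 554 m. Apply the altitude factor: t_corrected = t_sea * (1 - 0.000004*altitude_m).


Correction factor = 1 - 0.000004 * 554 = 0.997784
t_corrected = t_sea * factor = 11.66 * 0.997784
t_corrected = 11.6342 s

11.6342 s


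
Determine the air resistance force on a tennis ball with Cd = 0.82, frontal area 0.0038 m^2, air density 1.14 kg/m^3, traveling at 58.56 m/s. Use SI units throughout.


Fd = 0.5 * Cd * rho * A * v^2
Fd = 0.5 * 0.82 * 1.14 * 0.0038 * 58.56^2
v^2 = 3429.2736
Fd = 0.5 * 0.82 * 1.14 * 0.0038 * 3429.2736 = 6.0908 N

6.0908 N


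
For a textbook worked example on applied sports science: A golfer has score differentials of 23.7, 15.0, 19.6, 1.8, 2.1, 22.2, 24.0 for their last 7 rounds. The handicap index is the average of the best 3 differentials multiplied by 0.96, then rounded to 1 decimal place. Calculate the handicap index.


All differentials: 23.7, 15.0, 19.6, 1.8, 2.1, 22.2, 24.0
Sorted: 1.8, 2.1, 15.0, 19.6, 22.2, 23.7, 24.0
Best 3: 1.8, 2.1, 15.0
Average of best = 18.9 / 3 = 6.3
Raw index = 6.3 * 0.96 = 6.048
Handicap index = round(6.048, 1) = 6.0

6.0


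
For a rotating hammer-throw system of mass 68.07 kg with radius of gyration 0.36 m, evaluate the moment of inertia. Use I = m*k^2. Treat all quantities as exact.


I = m * k^2
I = 68.07 * 0.36^2
I = 68.07 * 0.1296 = 8.8219 kg*m^2

8.8219 kg*m^2


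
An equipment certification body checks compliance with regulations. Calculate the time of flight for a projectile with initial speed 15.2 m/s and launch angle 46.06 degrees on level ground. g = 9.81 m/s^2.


T = 2*v*sin(theta)/g
sin(theta) = sin(46.06 deg) = 0.7201
T = 2*15.2*0.7201 / 9.81
T = 21.89 / 9.81 = 2.2314 s

2.2314 s


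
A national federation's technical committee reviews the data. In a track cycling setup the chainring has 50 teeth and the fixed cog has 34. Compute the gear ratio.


GR = front_teeth / rear_teeth
GR = 50 / 34
GR = 1.4706

1.4706


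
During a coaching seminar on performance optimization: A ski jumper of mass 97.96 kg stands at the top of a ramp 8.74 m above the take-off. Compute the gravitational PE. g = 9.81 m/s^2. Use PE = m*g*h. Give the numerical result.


PE = m * g * h
PE = 97.96 * 9.81 * 8.74
PE = 960.9876 * 8.74 = 8399.0316 J

8399.0316 J


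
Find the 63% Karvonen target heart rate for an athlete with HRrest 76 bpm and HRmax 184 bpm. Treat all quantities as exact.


Target = HRrest + pct*(HRmax - HRrest)
Heart rate reserve = HRmax - HRrest = 184 - 76 = 108 bpm
Fraction = 63% = 0.63
Target = 76 + 0.63 * 108
Target = 76 + 68.04 = 144.04 bpm

144.04 bpm


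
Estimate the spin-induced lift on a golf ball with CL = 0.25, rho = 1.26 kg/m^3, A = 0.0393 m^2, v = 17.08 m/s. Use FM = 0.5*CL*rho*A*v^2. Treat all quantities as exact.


FM = 0.5 * CL * rho * A * v^2
FM = 0.5 * 0.25 * 1.26 * 0.0393 * 17.08^2
v^2 = 291.7264
FM = 0.5 * 0.25 * 1.26 * 0.0393 * 291.7264 = 1.8057 N

1.8057 N


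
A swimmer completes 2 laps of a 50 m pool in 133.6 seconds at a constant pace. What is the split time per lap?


Split time = total_time / n_laps = 133.6 / 2
Split time = 66.8 s per lap

66.8 s


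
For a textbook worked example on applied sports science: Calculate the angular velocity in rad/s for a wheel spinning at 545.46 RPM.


omega = RPM * 2 * pi / 60
omega = 545.46 * 2 * 3.14159 / 60
omega = 3427.2263 / 60 = 57.1204 rad/s

57.1204 rad/s


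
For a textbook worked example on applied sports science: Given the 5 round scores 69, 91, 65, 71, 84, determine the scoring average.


Average = sum / n
Sum = 380
Average = 380 / 5 = 76

76


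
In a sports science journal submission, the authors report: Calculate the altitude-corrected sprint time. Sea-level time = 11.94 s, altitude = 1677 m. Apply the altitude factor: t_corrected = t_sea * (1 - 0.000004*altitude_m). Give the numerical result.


Correction factor = 1 - 0.000004 * 1677 = 0.993292
t_corrected = t_sea * factor = 11.94 * 0.993292
t_corrected = 11.8599 s

11.8599 s


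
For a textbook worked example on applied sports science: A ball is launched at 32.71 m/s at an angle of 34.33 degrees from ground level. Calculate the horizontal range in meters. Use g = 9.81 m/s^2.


R = v^2 * sin(2*theta) / g
Convert angle to radians: theta = 34.33 deg = 0.5992 rad
sin(2*theta) = sin(1.1983) = 0.9314
R = 32.71^2 * 0.9314 / 9.81
R = 1069.9441 * 0.9314 / 9.81 = 101.5888 m

101.5888 m


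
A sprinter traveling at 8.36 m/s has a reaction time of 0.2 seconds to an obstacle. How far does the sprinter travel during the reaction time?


d = v * t
d = 8.36 * 0.2
d = 1.672 m

1.672 m


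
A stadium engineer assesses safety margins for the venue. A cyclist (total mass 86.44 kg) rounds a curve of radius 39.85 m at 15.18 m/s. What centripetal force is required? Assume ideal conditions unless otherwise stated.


Fc = m * v^2 / r
v^2 = 15.18^2 = 230.4324
Fc = 86.44 * 230.4324 / 39.85
Fc = 19918.5767 / 39.85 = 499.8388 N

499.8388 N


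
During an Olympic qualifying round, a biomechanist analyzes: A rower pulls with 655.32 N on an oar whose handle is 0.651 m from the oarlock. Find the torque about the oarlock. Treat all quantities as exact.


tau = F * d
tau = 655.32 * 0.651
tau = 426.6133 N*m

426.6133 N*m


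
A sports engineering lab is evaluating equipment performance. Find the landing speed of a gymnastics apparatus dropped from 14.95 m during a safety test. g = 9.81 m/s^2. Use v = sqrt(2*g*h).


v = sqrt(2 * g * h)
v = sqrt(2 * 9.81 * 14.95)
v = sqrt(293.319) = 17.1266 m/s

17.1266 m/s


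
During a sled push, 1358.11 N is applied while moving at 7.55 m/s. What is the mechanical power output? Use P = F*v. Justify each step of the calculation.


P = F * v
P = 1358.11 * 7.55
P = 10253.7305 W

10253.7305 W


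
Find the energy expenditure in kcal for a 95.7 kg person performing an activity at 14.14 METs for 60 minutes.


kcal = MET * mass * time_hr
Convert time: 60 min = 1 hr
kcal = 14.14 * 95.7 * 1
kcal = 1353.198 kcal

1353.198 kcal


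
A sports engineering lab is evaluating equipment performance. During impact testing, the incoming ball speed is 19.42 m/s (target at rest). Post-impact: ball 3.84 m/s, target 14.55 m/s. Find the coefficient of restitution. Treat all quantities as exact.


e = (v2_after - v1_after) / (v1_before - v2_before)
Numerator = 14.55 - 3.84 = 10.71
Denominator = 19.42 - 0 = 19.42
e = 10.71 / 19.42 = 0.5515

0.5515


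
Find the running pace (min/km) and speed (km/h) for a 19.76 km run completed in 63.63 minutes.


Pace = time / distance = 63.63 min / 19.76 km = 3.2201 min/km
Speed = distance / time_in_hours = 19.76 / 1.0605 hr
Speed = 18.6327 km/h

3.2201 min/km, 18.6327 km/h


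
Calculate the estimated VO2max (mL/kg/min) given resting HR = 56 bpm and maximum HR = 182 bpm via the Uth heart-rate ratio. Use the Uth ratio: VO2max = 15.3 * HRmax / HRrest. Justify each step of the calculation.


VO2max = 15.3 * HRmax / HRrest
VO2max = 15.3 * 182 / 56
VO2max = 2784.6 / 56 = 49.725 mL/kg/min

49.725 mL/kg/min


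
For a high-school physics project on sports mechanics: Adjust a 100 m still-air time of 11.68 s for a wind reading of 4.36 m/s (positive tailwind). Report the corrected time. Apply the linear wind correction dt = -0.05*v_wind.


dt = -0.05 * v_wind = -0.05 * 4.36 = -0.218 s
t_corrected = t_still + dt = 11.68 + (-0.218)
t_corrected = 11.462 s

11.462 s


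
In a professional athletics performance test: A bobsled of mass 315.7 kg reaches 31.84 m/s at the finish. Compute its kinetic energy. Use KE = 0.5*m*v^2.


KE = 0.5 * m * v^2
KE = 0.5 * 315.7 * 31.84^2
KE = 0.5 * 315.7 * 1013.7856 = 160026.057 J

160026.057 J


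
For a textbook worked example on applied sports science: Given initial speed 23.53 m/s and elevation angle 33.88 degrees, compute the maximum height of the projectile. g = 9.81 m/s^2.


H = (v*sin(theta))^2 / (2*g)
vy = v*sin(theta) = 23.53 * sin(33.88 deg) = 13.1169 m/s
H = vy^2 / (2*g) = 172.0537 / (2*9.81)
H = 172.0537 / 19.62 = 8.7693 m

8.7693 m


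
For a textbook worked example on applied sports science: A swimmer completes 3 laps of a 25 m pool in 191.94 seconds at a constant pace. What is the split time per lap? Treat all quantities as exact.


Split time = total_time / n_laps = 191.94 / 3
Split time = 63.98 s per lap

63.98 s


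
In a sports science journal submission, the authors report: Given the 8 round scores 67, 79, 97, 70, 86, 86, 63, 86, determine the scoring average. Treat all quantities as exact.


Average = sum / n
Sum = 634
Average = 634 / 8 = 79.25

79.25
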